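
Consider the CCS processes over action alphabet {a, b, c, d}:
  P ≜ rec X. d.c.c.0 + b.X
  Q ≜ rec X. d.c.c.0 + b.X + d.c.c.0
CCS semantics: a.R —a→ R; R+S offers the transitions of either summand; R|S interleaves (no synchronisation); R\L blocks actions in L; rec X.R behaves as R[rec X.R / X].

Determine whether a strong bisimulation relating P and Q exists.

P's transition system — 4 states:
  p0 = rec X. d.c.c.0 + b.X | =b=> p0, =d=> p1
  p1 = c.c.0 | =c=> p2
  p2 = c.0 | =c=> p3
  p3 = 0 | (no moves)
Q's transition system — 4 states:
  q0 = rec X. d.c.c.0 + b.X + d.c.c.0 | =b=> q0, =d=> q1
  q1 = c.c.0 | =c=> q2
  q2 = c.0 | =c=> q3
  q3 = 0 | (no moves)
Bisimilarity quotient blocks:
  B0 = {p0, q0}
  B1 = {p1, q1}
  B2 = {p2, q2}
  B3 = {p3, q3}
p0 ∈ B0, q0 ∈ B0 → same block

P ~ Q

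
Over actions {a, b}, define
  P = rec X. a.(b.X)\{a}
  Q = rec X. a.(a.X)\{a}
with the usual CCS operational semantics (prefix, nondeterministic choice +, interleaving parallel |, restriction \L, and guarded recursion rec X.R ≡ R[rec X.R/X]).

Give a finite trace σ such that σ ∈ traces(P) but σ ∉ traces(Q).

LTS(P): 3 reachable states
  p0 = rec X. a.(b.X)\{a} | —a→ p1
  p1 = (b.(rec X. a.(b.X)\{a}))\{a} | —b→ p2
  p2 = (rec X. a.(b.X)\{a})\{a} | deadlocked
LTS(Q): 2 reachable states
  q0 = rec X. a.(a.X)\{a} | —a→ q1
  q1 = (a.(rec X. a.(a.X)\{a}))\{a} | deadlocked
Trace ⟨ab⟩ through P, begin at {p0}:
  [1] a ⇒ {p1}
  [2] b ⇒ {p2}
  — P admits the full trace.
Trace ⟨ab⟩ through Q, begin at {q0}:
  [1] a ⇒ {q1}
  [2] b ⇒ ∅ (Q stuck)

ab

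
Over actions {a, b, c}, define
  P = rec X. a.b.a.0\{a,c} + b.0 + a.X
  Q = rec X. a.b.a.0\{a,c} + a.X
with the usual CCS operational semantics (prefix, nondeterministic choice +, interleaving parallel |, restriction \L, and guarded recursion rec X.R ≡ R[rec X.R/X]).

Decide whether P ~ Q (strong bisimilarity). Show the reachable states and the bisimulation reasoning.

NO

LTS(P): 5 reachable states
  s0 = rec X. a.b.a.0\{a,c} + b.0 + a.X ⊢ —a→ s0, —a→ s1, —b→ s2
  s1 = b.a.0\{a,c} ⊢ —b→ s3
  s2 = 0 ⊢ ·
  s3 = a.0\{a,c} ⊢ —a→ s4
  s4 = 0\{a,c} ⊢ ·
LTS(Q): 4 reachable states
  t0 = rec X. a.b.a.0\{a,c} + a.X ⊢ —a→ t0, —a→ t1
  t1 = b.a.0\{a,c} ⊢ —b→ t2
  t2 = a.0\{a,c} ⊢ —a→ t3
  t3 = 0\{a,c} ⊢ ·
Coarsest stable partition (strong bisimilarity classes):
  B0 = {s0}
  B1 = {s2, s4, t3}
  B2 = {s1, t1}
  B3 = {s3, t2}
  B4 = {t0}
s0 ∈ B0, t0 ∈ B4 → different blocks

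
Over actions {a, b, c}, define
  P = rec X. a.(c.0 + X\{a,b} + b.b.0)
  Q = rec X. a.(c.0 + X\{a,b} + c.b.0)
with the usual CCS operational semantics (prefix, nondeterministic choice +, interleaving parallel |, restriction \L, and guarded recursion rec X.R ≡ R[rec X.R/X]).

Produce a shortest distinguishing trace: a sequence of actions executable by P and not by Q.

ab

Reachable graph of P (4 states):
  m0 = rec X. a.(c.0 + X\{a,b} + b.b.0) ⊢ --a--▸ m1
  m1 = c.0 + (rec X. a.(c.0 + X\{a,b} + b.b.0))\{a,b} + b.b.0 ⊢ --b--▸ m2, --c--▸ m3
  m2 = b.0 ⊢ --b--▸ m3
  m3 = 0 ⊢ deadlocked
Reachable graph of Q (4 states):
  n0 = rec X. a.(c.0 + X\{a,b} + c.b.0) ⊢ --a--▸ n1
  n1 = c.0 + (rec X. a.(c.0 + X\{a,b} + c.b.0))\{a,b} + c.b.0 ⊢ --c--▸ n2, --c--▸ n3
  n2 = 0 ⊢ deadlocked
  n3 = b.0 ⊢ --b--▸ n2
Run σ = ⟨ab⟩ on P: start {m0}
  after a @ step 1: {m1}
  after b @ step 2: {m2}
  ✓ P
Run σ = ⟨ab⟩ on Q: start {n0}
  after a @ step 1: {n1}
  after b @ step 2: ∅  — Q cannot continue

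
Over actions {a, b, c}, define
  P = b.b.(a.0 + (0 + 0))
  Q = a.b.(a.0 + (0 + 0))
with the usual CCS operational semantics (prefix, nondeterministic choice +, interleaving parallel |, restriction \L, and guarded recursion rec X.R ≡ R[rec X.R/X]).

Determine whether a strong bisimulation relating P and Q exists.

not bisimilar

LTS(P): 4 reachable states
  p0 = b.b.(a.0 + (0 + 0)) → ··b··> p1
  p1 = b.(a.0 + (0 + 0)) → ··b··> p2
  p2 = a.0 + (0 + 0) → ··a··> p3
  p3 = 0 → ∅
LTS(Q): 4 reachable states
  q0 = a.b.(a.0 + (0 + 0)) → ··a··> q1
  q1 = b.(a.0 + (0 + 0)) → ··b··> q2
  q2 = a.0 + (0 + 0) → ··a··> q3
  q3 = 0 → ∅
Bisimilarity quotient blocks:
  B0 = {p0}
  B1 = {p1, q1}
  B2 = {p2, q2}
  B3 = {p3, q3}
  B4 = {q0}
p0 ∈ B0, q0 ∈ B4 → different blocks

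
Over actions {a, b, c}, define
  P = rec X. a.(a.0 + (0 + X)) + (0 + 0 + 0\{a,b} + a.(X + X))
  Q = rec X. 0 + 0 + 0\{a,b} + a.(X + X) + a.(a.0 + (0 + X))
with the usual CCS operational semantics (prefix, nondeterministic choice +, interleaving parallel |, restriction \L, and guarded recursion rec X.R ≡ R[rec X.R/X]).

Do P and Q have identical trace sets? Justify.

Reachable graph of P (4 states):
  u0 = rec X. a.(a.0 + (0 + X)) + (0 + 0 + 0\{a,b} + a.(X + X)) ⊢ =a=> u1, =a=> u2
  u1 = (rec X. a.(a.0 + (0 + X)) + (0 + 0 + 0\{a,b} + a.(X + X))) + (rec X. a.(a.0 + (0 + X)) + (0 + 0 + 0\{a,b} + a.(X + X))) ⊢ =a=> u1, =a=> u2
  u2 = a.0 + (0 + (rec X. a.(a.0 + (0 + X)) + (0 + 0 + 0\{a,b} + a.(X + X)))) ⊢ =a=> u1, =a=> u2, =a=> u3
  u3 = 0 ⊢ stopped
Reachable graph of Q (4 states):
  v0 = rec X. 0 + 0 + 0\{a,b} + a.(X + X) + a.(a.0 + (0 + X)) ⊢ =a=> v1, =a=> v2
  v1 = (rec X. 0 + 0 + 0\{a,b} + a.(X + X) + a.(a.0 + (0 + X))) + (rec X. 0 + 0 + 0\{a,b} + a.(X + X) + a.(a.0 + (0 + X))) ⊢ =a=> v1, =a=> v2
  v2 = a.0 + (0 + (rec X. 0 + 0 + 0\{a,b} + a.(X + X) + a.(a.0 + (0 + X)))) ⊢ =a=> v1, =a=> v2, =a=> v3
  v3 = 0 ⊢ stopped
Partition-refinement fixed point:
  B0 = {u0, u1, v0, v1}
  B1 = {u2, v2}
  B2 = {u3, v3}
u0 ∈ B0, v0 ∈ B0 → same block
Bisimilar ⇒ trace-equivalent.

trace-equivalent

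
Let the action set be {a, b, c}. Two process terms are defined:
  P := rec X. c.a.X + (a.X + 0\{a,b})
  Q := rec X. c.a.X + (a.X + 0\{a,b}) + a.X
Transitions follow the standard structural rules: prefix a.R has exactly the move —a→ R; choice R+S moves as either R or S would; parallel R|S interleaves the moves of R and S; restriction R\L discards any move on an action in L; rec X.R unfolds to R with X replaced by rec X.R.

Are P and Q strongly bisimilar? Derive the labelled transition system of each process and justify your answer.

P's transition system — 2 states:
  p0 = rec X. c.a.X + (a.X + 0\{a,b}) :: ··a··> p0, ··c··> p1
  p1 = a.(rec X. c.a.X + (a.X + 0\{a,b})) :: ··a··> p0
Q's transition system — 2 states:
  q0 = rec X. c.a.X + (a.X + 0\{a,b}) + a.X :: ··a··> q0, ··c··> q1
  q1 = a.(rec X. c.a.X + (a.X + 0\{a,b}) + a.X) :: ··a··> q0
Partition-refinement fixed point:
  B0 = {p0, q0}
  B1 = {p1, q1}
p0 ∈ B0, q0 ∈ B0 → same block

YES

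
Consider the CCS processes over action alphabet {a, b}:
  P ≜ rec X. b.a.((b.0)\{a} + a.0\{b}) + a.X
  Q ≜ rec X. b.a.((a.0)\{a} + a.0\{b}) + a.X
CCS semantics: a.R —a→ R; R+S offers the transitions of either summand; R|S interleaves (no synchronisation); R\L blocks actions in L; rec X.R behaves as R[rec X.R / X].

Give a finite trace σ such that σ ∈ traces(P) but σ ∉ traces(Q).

LTS(P): 5 reachable states
  u0 = rec X. b.a.((b.0)\{a} + a.0\{b}) + a.X ⊢ =a=> u0, =b=> u1
  u1 = a.((b.0)\{a} + a.0\{b}) ⊢ =a=> u2
  u2 = (b.0)\{a} + a.0\{b} ⊢ =a=> u3, =b=> u4
  u3 = 0\{b} ⊢ stopped
  u4 = 0\{a} ⊢ stopped
LTS(Q): 4 reachable states
  v0 = rec X. b.a.((a.0)\{a} + a.0\{b}) + a.X ⊢ =a=> v0, =b=> v1
  v1 = a.((a.0)\{a} + a.0\{b}) ⊢ =a=> v2
  v2 = (a.0)\{a} + a.0\{b} ⊢ =a=> v3
  v3 = 0\{b} ⊢ stopped
Run σ = ⟨bab⟩ on P: start {u0}
  [1] b ⇒ {u1}
  [2] a ⇒ {u2}
  [3] b ⇒ {u4}
  ✓ P
Run σ = ⟨bab⟩ on Q: start {v0}
  [1] b ⇒ {v1}
  [2] a ⇒ {v2}
  [3] b ⇒ ∅  — Q cannot continue

bab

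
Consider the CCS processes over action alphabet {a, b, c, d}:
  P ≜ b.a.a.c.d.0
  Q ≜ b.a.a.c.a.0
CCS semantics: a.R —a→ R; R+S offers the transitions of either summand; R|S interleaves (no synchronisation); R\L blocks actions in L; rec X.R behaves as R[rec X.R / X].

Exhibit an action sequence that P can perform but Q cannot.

P's transition system — 6 states:
  u0 = b.a.a.c.d.0 has moves -b-> u1
  u1 = a.a.c.d.0 has moves -a-> u2
  u2 = a.c.d.0 has moves -a-> u3
  u3 = c.d.0 has moves -c-> u4
  u4 = d.0 has moves -d-> u5
  u5 = 0 has moves ·
Q's transition system — 6 states:
  v0 = b.a.a.c.a.0 has moves -b-> v1
  v1 = a.a.c.a.0 has moves -a-> v2
  v2 = a.c.a.0 has moves -a-> v3
  v3 = c.a.0 has moves -c-> v4
  v4 = a.0 has moves -a-> v5
  v5 = 0 has moves ·
Trace ⟨baacd⟩ through P, begin at {u0}:
  after b @ step 1: {u1}
  after a @ step 2: {u2}
  after a @ step 3: {u3}
  after c @ step 4: {u4}
  after d @ step 5: {u5}
  — P admits the full trace.
Trace ⟨baacd⟩ through Q, begin at {v0}:
  after b @ step 1: {v1}
  after a @ step 2: {v2}
  after a @ step 3: {v3}
  after c @ step 4: {v4}
  after d @ step 5: ∅  — Q cannot continue

baacd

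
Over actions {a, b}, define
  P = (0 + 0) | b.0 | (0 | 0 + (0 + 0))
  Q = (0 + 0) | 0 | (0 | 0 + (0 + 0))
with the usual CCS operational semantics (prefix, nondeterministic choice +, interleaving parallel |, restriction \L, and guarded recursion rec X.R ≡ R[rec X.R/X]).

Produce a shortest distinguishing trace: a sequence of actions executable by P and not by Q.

Reachable graph of P (2 states):
  s0 = (0 + 0) | b.0 | (0 | 0 + (0 + 0)) | ··b··> s1
  s1 = (0 + 0) | 0 | (0 | 0 + (0 + 0)) | ·
Reachable graph of Q (1 states):
  t0 = (0 + 0) | 0 | (0 | 0 + (0 + 0)) | ·
Run σ = ⟨b⟩ on P: start {s0}
  after b @ step 1: {s1}
  ✓ P
Run σ = ⟨b⟩ on Q: start {t0}
  after b @ step 1: ∅  — Q cannot continue

b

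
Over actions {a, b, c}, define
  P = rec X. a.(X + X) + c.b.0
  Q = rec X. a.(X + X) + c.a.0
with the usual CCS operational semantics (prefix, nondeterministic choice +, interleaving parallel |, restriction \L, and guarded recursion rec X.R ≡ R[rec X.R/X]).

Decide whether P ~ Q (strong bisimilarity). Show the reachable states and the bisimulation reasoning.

LTS(P): 4 reachable states
  u0 = rec X. a.(X + X) + c.b.0 → --a--▸ u1, --c--▸ u2
  u1 = (rec X. a.(X + X) + c.b.0) + (rec X. a.(X + X) + c.b.0) → --a--▸ u1, --c--▸ u2
  u2 = b.0 → --b--▸ u3
  u3 = 0 → stopped
LTS(Q): 4 reachable states
  v0 = rec X. a.(X + X) + c.a.0 → --a--▸ v1, --c--▸ v2
  v1 = (rec X. a.(X + X) + c.a.0) + (rec X. a.(X + X) + c.a.0) → --a--▸ v1, --c--▸ v2
  v2 = a.0 → --a--▸ v3
  v3 = 0 → stopped
Coarsest stable partition (strong bisimilarity classes):
  B0 = {u0, u1}
  B1 = {u2}
  B2 = {u3, v3}
  B3 = {v0, v1}
  B4 = {v2}
u0 ∈ B0, v0 ∈ B3 → different blocks

not bisimilar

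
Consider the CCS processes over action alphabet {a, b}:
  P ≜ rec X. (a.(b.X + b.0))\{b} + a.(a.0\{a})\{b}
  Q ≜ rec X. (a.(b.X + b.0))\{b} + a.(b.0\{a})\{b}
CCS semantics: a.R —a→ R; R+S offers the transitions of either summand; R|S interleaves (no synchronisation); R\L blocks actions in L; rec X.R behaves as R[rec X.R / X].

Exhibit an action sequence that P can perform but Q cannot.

P's transition system — 4 states:
  m0 = rec X. (a.(b.X + b.0))\{b} + a.(a.0\{a})\{b} | -a-> m1, -a-> m2
  m1 = (a.0\{a})\{b} | -a-> m3
  m2 = (b.(rec X. (a.(b.X + b.0))\{b} + a.(a.0\{a})\{b}) + b.0)\{b} | (no moves)
  m3 = 0\{a}\{b} | (no moves)
Q's transition system — 3 states:
  n0 = rec X. (a.(b.X + b.0))\{b} + a.(b.0\{a})\{b} | -a-> n1, -a-> n2
  n1 = (b.(rec X. (a.(b.X + b.0))\{b} + a.(b.0\{a})\{b}) + b.0)\{b} | (no moves)
  n2 = (b.0\{a})\{b} | (no moves)
Executing aa from P (initial set {m0}):
  after a @ step 1: {m1, m2}
  after a @ step 2: {m3}
  — P admits the full trace.
Executing aa from Q (initial set {n0}):
  after a @ step 1: {n1, n2}
  after a @ step 2: no successor for Q

aa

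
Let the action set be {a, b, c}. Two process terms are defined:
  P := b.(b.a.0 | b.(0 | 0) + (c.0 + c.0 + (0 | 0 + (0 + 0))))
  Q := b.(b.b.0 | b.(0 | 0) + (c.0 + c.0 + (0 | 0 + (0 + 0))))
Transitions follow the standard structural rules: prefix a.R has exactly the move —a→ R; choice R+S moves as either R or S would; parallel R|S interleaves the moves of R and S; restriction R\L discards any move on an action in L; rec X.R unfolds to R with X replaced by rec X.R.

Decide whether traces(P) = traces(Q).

traces(P) ≠ traces(Q) — witness ⟨bba⟩

P's transition system — 8 states:
  s0 = b.(b.a.0 | b.(0 | 0) + (c.0 + c.0 + (0 | 0 + (0 + 0)))) :: =b=> s1
  s1 = b.a.0 | b.(0 | 0) + (c.0 + c.0 + (0 | 0 + (0 + 0))) :: =b=> s2, =b=> s3, =c=> s4
  s2 = a.0 | b.(0 | 0) :: =a=> s5, =b=> s6
  s3 = b.a.0 | (0 | 0) :: =b=> s6
  s4 = 0 :: stopped
  s5 = 0 | b.(0 | 0) :: =b=> s7
  s6 = a.0 | (0 | 0) :: =a=> s7
  s7 = 0 | (0 | 0) :: stopped
Q's transition system — 8 states:
  t0 = b.(b.b.0 | b.(0 | 0) + (c.0 + c.0 + (0 | 0 + (0 + 0)))) :: =b=> t1
  t1 = b.b.0 | b.(0 | 0) + (c.0 + c.0 + (0 | 0 + (0 + 0))) :: =b=> t2, =b=> t3, =c=> t4
  t2 = b.0 | b.(0 | 0) :: =b=> t5, =b=> t6
  t3 = b.b.0 | (0 | 0) :: =b=> t6
  t4 = 0 :: stopped
  t5 = 0 | b.(0 | 0) :: =b=> t7
  t6 = b.0 | (0 | 0) :: =b=> t7
  t7 = 0 | (0 | 0) :: stopped
Run σ = ⟨bba⟩ on P: start {s0}
  step 1 (b): {s1}
  step 2 (b): {s2, s3}
  step 3 (a): {s5}
  — P admits the full trace.
Run σ = ⟨bba⟩ on Q: start {t0}
  step 1 (b): {t1}
  step 2 (b): {t2, t3}
  step 3 (a): ∅  — Q cannot continue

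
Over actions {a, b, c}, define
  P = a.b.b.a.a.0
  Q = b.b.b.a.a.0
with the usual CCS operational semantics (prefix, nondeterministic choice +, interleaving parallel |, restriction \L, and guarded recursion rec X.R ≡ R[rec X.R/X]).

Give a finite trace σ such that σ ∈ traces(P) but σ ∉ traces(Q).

a

P's transition system — 6 states:
  u0 = a.b.b.a.a.0 has moves -a-> u1
  u1 = b.b.a.a.0 has moves -b-> u2
  u2 = b.a.a.0 has moves -b-> u3
  u3 = a.a.0 has moves -a-> u4
  u4 = a.0 has moves -a-> u5
  u5 = 0 has moves deadlocked
Q's transition system — 6 states:
  v0 = b.b.b.a.a.0 has moves -b-> v1
  v1 = b.b.a.a.0 has moves -b-> v2
  v2 = b.a.a.0 has moves -b-> v3
  v3 = a.a.0 has moves -a-> v4
  v4 = a.0 has moves -a-> v5
  v5 = 0 has moves deadlocked
Run σ = ⟨a⟩ on P: start {u0}
  after a @ step 1: {u1}
  ✓ P
Run σ = ⟨a⟩ on Q: start {v0}
  after a @ step 1: ∅  — Q cannot continue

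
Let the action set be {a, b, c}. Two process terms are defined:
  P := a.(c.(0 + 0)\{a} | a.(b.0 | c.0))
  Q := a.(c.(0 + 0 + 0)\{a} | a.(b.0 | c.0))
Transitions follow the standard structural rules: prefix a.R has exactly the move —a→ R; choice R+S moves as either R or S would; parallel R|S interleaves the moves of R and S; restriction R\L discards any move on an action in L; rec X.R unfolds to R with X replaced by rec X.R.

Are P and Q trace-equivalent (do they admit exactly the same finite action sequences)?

traces(P) = traces(Q)

P's transition system — 11 states:
  m0 = a.(c.(0 + 0)\{a} | a.(b.0 | c.0)) → -a-> m1
  m1 = c.(0 + 0)\{a} | a.(b.0 | c.0) → -a-> m2, -c-> m3
  m2 = c.(0 + 0)\{a} | (b.0 | c.0) → -b-> m4, -c-> m5, -c-> m6
  m3 = (0 + 0)\{a} | a.(b.0 | c.0) → -a-> m5
  m4 = c.(0 + 0)\{a} | (0 | c.0) → -c-> m7, -c-> m8
  m5 = (0 + 0)\{a} | (b.0 | c.0) → -b-> m7, -c-> m9
  m6 = c.(0 + 0)\{a} | (b.0 | 0) → -b-> m8, -c-> m9
  m7 = (0 + 0)\{a} | (0 | c.0) → -c-> m10
  m8 = c.(0 + 0)\{a} | (0 | 0) → -c-> m10
  m9 = (0 + 0)\{a} | (b.0 | 0) → -b-> m10
  m10 = (0 + 0)\{a} | (0 | 0) → ∅
Q's transition system — 11 states:
  n0 = a.(c.(0 + 0 + 0)\{a} | a.(b.0 | c.0)) → -a-> n1
  n1 = c.(0 + 0 + 0)\{a} | a.(b.0 | c.0) → -a-> n2, -c-> n3
  n2 = c.(0 + 0 + 0)\{a} | (b.0 | c.0) → -b-> n4, -c-> n5, -c-> n6
  n3 = (0 + 0 + 0)\{a} | a.(b.0 | c.0) → -a-> n5
  n4 = c.(0 + 0 + 0)\{a} | (0 | c.0) → -c-> n7, -c-> n8
  n5 = (0 + 0 + 0)\{a} | (b.0 | c.0) → -b-> n7, -c-> n9
  n6 = c.(0 + 0 + 0)\{a} | (b.0 | 0) → -b-> n8, -c-> n9
  n7 = (0 + 0 + 0)\{a} | (0 | c.0) → -c-> n10
  n8 = c.(0 + 0 + 0)\{a} | (0 | 0) → -c-> n10
  n9 = (0 + 0 + 0)\{a} | (b.0 | 0) → -b-> n10
  n10 = (0 + 0 + 0)\{a} | (0 | 0) → ∅
Coarsest stable partition (strong bisimilarity classes):
  B0 = {m0, n0}
  B1 = {m1, n1}
  B2 = {m2, n2}
  B3 = {m5, m6, n5, n6}
  B4 = {m7, m8, n7, n8}
  B5 = {m10, n10}
  B6 = {m9, n9}
  B7 = {m4, n4}
  B8 = {m3, n3}
m0 ∈ B0, n0 ∈ B0 → same block
Bisimilar ⇒ trace-equivalent.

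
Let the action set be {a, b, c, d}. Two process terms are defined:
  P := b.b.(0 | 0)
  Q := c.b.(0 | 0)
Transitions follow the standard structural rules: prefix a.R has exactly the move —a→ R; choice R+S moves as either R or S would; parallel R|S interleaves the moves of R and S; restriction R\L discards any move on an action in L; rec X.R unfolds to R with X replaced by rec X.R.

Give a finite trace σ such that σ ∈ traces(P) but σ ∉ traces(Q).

b

P's transition system — 3 states:
  u0 = b.b.(0 | 0) → =b=> u1
  u1 = b.(0 | 0) → =b=> u2
  u2 = 0 | 0 → deadlocked
Q's transition system — 3 states:
  v0 = c.b.(0 | 0) → =c=> v1
  v1 = b.(0 | 0) → =b=> v2
  v2 = 0 | 0 → deadlocked
Trace ⟨b⟩ through P, begin at {u0}:
  after b @ step 1: {u1}
  — P admits the full trace.
Trace ⟨b⟩ through Q, begin at {v0}:
  after b @ step 1: no successor for Q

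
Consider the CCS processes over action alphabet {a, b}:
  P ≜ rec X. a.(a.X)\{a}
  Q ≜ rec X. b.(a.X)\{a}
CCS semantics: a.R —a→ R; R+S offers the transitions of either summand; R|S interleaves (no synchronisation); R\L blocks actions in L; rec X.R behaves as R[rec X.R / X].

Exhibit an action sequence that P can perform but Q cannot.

LTS(P): 2 reachable states
  u0 = rec X. a.(a.X)\{a} | =a=> u1
  u1 = (a.(rec X. a.(a.X)\{a}))\{a} | stopped
LTS(Q): 2 reachable states
  v0 = rec X. b.(a.X)\{a} | =b=> v1
  v1 = (a.(rec X. b.(a.X)\{a}))\{a} | stopped
Executing a from P (initial set {u0}):
  step 1 (a): {u1}
  P completes σ.
Executing a from Q (initial set {v0}):
  step 1 (a): ∅  — Q cannot continue

a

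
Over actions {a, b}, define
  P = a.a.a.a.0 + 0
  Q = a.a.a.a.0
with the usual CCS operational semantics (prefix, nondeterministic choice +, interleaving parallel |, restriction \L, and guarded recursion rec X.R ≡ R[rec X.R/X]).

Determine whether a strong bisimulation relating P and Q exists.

Reachable graph of P (5 states):
  m0 = a.a.a.a.0 + 0 :: =a=> m1
  m1 = a.a.a.0 :: =a=> m2
  m2 = a.a.0 :: =a=> m3
  m3 = a.0 :: =a=> m4
  m4 = 0 :: stopped
Reachable graph of Q (5 states):
  n0 = a.a.a.a.0 :: =a=> n1
  n1 = a.a.a.0 :: =a=> n2
  n2 = a.a.0 :: =a=> n3
  n3 = a.0 :: =a=> n4
  n4 = 0 :: stopped
Coarsest stable partition (strong bisimilarity classes):
  B0 = {m0, n0}
  B1 = {m1, n1}
  B2 = {m2, n2}
  B3 = {m3, n3}
  B4 = {m4, n4}
m0 ∈ B0, n0 ∈ B0 → same block

P ~ Q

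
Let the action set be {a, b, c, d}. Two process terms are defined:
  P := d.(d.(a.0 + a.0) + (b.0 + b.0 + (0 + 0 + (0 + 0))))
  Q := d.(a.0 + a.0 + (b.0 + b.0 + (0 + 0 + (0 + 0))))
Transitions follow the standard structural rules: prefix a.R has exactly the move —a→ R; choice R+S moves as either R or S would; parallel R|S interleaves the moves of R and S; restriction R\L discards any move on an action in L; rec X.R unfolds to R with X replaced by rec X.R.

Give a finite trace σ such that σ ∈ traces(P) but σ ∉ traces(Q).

LTS(P): 4 reachable states
  s0 = d.(d.(a.0 + a.0) + (b.0 + b.0 + (0 + 0 + (0 + 0)))) | ··d··> s1
  s1 = d.(a.0 + a.0) + (b.0 + b.0 + (0 + 0 + (0 + 0))) | ··b··> s2, ··d··> s3
  s2 = 0 | ·
  s3 = a.0 + a.0 | ··a··> s2
LTS(Q): 3 reachable states
  t0 = d.(a.0 + a.0 + (b.0 + b.0 + (0 + 0 + (0 + 0)))) | ··d··> t1
  t1 = a.0 + a.0 + (b.0 + b.0 + (0 + 0 + (0 + 0))) | ··a··> t2, ··b··> t2
  t2 = 0 | ·
Executing dd from P (initial set {s0}):
  step 1 (d): {s1}
  step 2 (d): {s3}
  ✓ P
Executing dd from Q (initial set {t0}):
  step 1 (d): {t1}
  step 2 (d): no successor for Q

dd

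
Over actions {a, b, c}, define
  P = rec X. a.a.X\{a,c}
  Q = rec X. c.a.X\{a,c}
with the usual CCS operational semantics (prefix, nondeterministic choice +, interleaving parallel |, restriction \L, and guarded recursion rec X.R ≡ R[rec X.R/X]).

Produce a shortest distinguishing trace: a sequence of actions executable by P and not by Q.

LTS(P): 3 reachable states
  p0 = rec X. a.a.X\{a,c} | —a→ p1
  p1 = a.(rec X. a.a.X\{a,c})\{a,c} | —a→ p2
  p2 = (rec X. a.a.X\{a,c})\{a,c} | stopped
LTS(Q): 3 reachable states
  q0 = rec X. c.a.X\{a,c} | —c→ q1
  q1 = a.(rec X. c.a.X\{a,c})\{a,c} | —a→ q2
  q2 = (rec X. c.a.X\{a,c})\{a,c} | stopped
Trace ⟨a⟩ through P, begin at {p0}:
  step 1 (a): {p1}
  P completes σ.
Trace ⟨a⟩ through Q, begin at {q0}:
  step 1 (a): ∅  — Q cannot continue

a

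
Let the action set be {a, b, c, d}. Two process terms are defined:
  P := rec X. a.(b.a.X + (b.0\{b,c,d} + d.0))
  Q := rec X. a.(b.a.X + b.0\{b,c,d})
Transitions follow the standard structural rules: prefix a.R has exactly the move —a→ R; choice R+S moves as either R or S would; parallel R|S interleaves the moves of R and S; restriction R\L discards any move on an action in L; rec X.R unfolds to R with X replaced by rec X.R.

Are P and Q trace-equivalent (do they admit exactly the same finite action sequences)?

P's transition system — 5 states:
  u0 = rec X. a.(b.a.X + (b.0\{b,c,d} + d.0)) :: ··a··> u1
  u1 = b.a.(rec X. a.(b.a.X + (b.0\{b,c,d} + d.0))) + (b.0\{b,c,d} + d.0) :: ··b··> u2, ··b··> u3, ··d··> u4
  u2 = 0\{b,c,d} :: (no moves)
  u3 = a.(rec X. a.(b.a.X + (b.0\{b,c,d} + d.0))) :: ··a··> u0
  u4 = 0 :: (no moves)
Q's transition system — 4 states:
  v0 = rec X. a.(b.a.X + b.0\{b,c,d}) :: ··a··> v1
  v1 = b.a.(rec X. a.(b.a.X + b.0\{b,c,d})) + b.0\{b,c,d} :: ··b··> v2, ··b··> v3
  v2 = 0\{b,c,d} :: (no moves)
  v3 = a.(rec X. a.(b.a.X + b.0\{b,c,d})) :: ··a··> v0
Executing ad from P (initial set {u0}):
  step 1 (a): {u1}
  step 2 (d): {u4}
  P completes σ.
Executing ad from Q (initial set {v0}):
  step 1 (a): {v1}
  step 2 (d): ∅  — Q cannot continue

NO — witness ⟨ad⟩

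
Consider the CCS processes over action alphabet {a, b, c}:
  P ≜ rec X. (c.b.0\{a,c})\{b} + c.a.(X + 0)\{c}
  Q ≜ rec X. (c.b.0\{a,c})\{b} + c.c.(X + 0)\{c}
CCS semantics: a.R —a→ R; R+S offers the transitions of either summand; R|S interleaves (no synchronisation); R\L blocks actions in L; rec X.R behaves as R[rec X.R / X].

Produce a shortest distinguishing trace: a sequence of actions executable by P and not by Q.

ca

Reachable graph of P (4 states):
  s0 = rec X. (c.b.0\{a,c})\{b} + c.a.(X + 0)\{c} | =c=> s1, =c=> s2
  s1 = (b.0\{a,c})\{b} | stopped
  s2 = a.((rec X. (c.b.0\{a,c})\{b} + c.a.(X + 0)\{c}) + 0)\{c} | =a=> s3
  s3 = ((rec X. (c.b.0\{a,c})\{b} + c.a.(X + 0)\{c}) + 0)\{c} | stopped
Reachable graph of Q (4 states):
  t0 = rec X. (c.b.0\{a,c})\{b} + c.c.(X + 0)\{c} | =c=> t1, =c=> t2
  t1 = (b.0\{a,c})\{b} | stopped
  t2 = c.((rec X. (c.b.0\{a,c})\{b} + c.c.(X + 0)\{c}) + 0)\{c} | =c=> t3
  t3 = ((rec X. (c.b.0\{a,c})\{b} + c.c.(X + 0)\{c}) + 0)\{c} | stopped
Run σ = ⟨ca⟩ on P: start {s0}
  [1] c ⇒ {s1, s2}
  [2] a ⇒ {s3}
  P completes σ.
Run σ = ⟨ca⟩ on Q: start {t0}
  [1] c ⇒ {t1, t2}
  [2] a ⇒ ∅ (Q stuck)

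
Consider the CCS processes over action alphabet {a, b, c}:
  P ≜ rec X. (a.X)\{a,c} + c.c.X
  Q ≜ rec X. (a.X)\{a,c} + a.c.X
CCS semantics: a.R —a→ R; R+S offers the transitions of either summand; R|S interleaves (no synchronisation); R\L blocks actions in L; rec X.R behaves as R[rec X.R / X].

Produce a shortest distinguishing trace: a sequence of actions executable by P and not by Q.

c

P's transition system — 2 states:
  m0 = rec X. (a.X)\{a,c} + c.c.X has moves -c-> m1
  m1 = c.(rec X. (a.X)\{a,c} + c.c.X) has moves -c-> m0
Q's transition system — 2 states:
  n0 = rec X. (a.X)\{a,c} + a.c.X has moves -a-> n1
  n1 = c.(rec X. (a.X)\{a,c} + a.c.X) has moves -c-> n0
Trace ⟨c⟩ through P, begin at {m0}:
  step 1 (c): {m1}
  P completes σ.
Trace ⟨c⟩ through Q, begin at {n0}:
  step 1 (c): no successor for Q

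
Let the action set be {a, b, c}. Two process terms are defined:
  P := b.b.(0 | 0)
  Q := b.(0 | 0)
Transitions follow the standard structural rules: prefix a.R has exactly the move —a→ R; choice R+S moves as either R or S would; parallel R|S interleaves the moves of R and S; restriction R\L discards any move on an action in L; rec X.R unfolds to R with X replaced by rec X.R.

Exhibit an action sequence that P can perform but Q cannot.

bb

P's transition system — 3 states:
  s0 = b.b.(0 | 0) ⊢ =b=> s1
  s1 = b.(0 | 0) ⊢ =b=> s2
  s2 = 0 | 0 ⊢ stopped
Q's transition system — 2 states:
  t0 = b.(0 | 0) ⊢ =b=> t1
  t1 = 0 | 0 ⊢ stopped
Run σ = ⟨bb⟩ on P: start {s0}
  step 1 (b): {s1}
  step 2 (b): {s2}
  ✓ P
Run σ = ⟨bb⟩ on Q: start {t0}
  step 1 (b): {t1}
  step 2 (b): ∅ (Q stuck)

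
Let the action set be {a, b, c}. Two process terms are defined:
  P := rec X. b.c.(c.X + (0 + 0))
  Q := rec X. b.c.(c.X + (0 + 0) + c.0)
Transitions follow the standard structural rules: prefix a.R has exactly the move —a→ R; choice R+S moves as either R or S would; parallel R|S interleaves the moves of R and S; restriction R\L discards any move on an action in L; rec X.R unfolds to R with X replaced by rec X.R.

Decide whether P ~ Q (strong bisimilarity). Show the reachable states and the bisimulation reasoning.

P ≁ Q

LTS(P): 3 reachable states
  s0 = rec X. b.c.(c.X + (0 + 0)) :: —b→ s1
  s1 = c.(c.(rec X. b.c.(c.X + (0 + 0))) + (0 + 0)) :: —c→ s2
  s2 = c.(rec X. b.c.(c.X + (0 + 0))) + (0 + 0) :: —c→ s0
LTS(Q): 4 reachable states
  t0 = rec X. b.c.(c.X + (0 + 0) + c.0) :: —b→ t1
  t1 = c.(c.(rec X. b.c.(c.X + (0 + 0) + c.0)) + (0 + 0) + c.0) :: —c→ t2
  t2 = c.(rec X. b.c.(c.X + (0 + 0) + c.0)) + (0 + 0) + c.0 :: —c→ t0, —c→ t3
  t3 = 0 :: stopped
Partition-refinement fixed point:
  B0 = {s0}
  B1 = {s1}
  B2 = {s2}
  B3 = {t0}
  B4 = {t1}
  B5 = {t2}
  B6 = {t3}
s0 ∈ B0, t0 ∈ B3 → different blocks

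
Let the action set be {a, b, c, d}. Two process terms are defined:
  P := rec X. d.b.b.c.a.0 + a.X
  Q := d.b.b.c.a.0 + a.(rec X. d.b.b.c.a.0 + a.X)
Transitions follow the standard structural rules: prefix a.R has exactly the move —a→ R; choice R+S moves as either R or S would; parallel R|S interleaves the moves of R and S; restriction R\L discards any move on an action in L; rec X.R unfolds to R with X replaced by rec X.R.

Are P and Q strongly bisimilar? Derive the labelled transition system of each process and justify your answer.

bisimilar

P's transition system — 6 states:
  m0 = rec X. d.b.b.c.a.0 + a.X has moves =a=> m0, =d=> m1
  m1 = b.b.c.a.0 has moves =b=> m2
  m2 = b.c.a.0 has moves =b=> m3
  m3 = c.a.0 has moves =c=> m4
  m4 = a.0 has moves =a=> m5
  m5 = 0 has moves ∅
Q's transition system — 7 states:
  n0 = d.b.b.c.a.0 + a.(rec X. d.b.b.c.a.0 + a.X) has moves =a=> n1, =d=> n2
  n1 = rec X. d.b.b.c.a.0 + a.X has moves =a=> n1, =d=> n2
  n2 = b.b.c.a.0 has moves =b=> n3
  n3 = b.c.a.0 has moves =b=> n4
  n4 = c.a.0 has moves =c=> n5
  n5 = a.0 has moves =a=> n6
  n6 = 0 has moves ∅
Partition-refinement fixed point:
  B0 = {m0, n0, n1}
  B1 = {m1, n2}
  B2 = {m2, n3}
  B3 = {m3, n4}
  B4 = {m4, n5}
  B5 = {m5, n6}
m0 ∈ B0, n0 ∈ B0 → same block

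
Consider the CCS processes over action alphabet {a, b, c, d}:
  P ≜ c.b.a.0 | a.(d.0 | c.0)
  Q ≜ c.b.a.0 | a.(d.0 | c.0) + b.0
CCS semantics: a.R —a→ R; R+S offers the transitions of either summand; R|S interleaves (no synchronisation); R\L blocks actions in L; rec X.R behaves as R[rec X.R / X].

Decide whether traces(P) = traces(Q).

trace-distinct — witness ⟨b⟩

P's transition system — 20 states:
  m0 = c.b.a.0 | a.(d.0 | c.0) | =a=> m1, =c=> m2
  m1 = c.b.a.0 | (d.0 | c.0) | =c=> m3, =c=> m4, =d=> m5
  m2 = b.a.0 | a.(d.0 | c.0) | =a=> m3, =b=> m6
  m3 = b.a.0 | (d.0 | c.0) | =b=> m7, =c=> m8, =d=> m9
  m4 = c.b.a.0 | (d.0 | 0) | =c=> m8, =d=> m10
  m5 = c.b.a.0 | (0 | c.0) | =c=> m10, =c=> m9
  m6 = a.0 | a.(d.0 | c.0) | =a=> m11, =a=> m7
  m7 = a.0 | (d.0 | c.0) | =a=> m12, =c=> m13, =d=> m14
  m8 = b.a.0 | (d.0 | 0) | =b=> m13, =d=> m15
  m9 = b.a.0 | (0 | c.0) | =b=> m14, =c=> m15
  m10 = c.b.a.0 | (0 | 0) | =c=> m15
  m11 = 0 | a.(d.0 | c.0) | =a=> m12
  m12 = 0 | (d.0 | c.0) | =c=> m16, =d=> m17
  m13 = a.0 | (d.0 | 0) | =a=> m16, =d=> m18
  m14 = a.0 | (0 | c.0) | =a=> m17, =c=> m18
  m15 = b.a.0 | (0 | 0) | =b=> m18
  m16 = 0 | (d.0 | 0) | =d=> m19
  m17 = 0 | (0 | c.0) | =c=> m19
  m18 = a.0 | (0 | 0) | =a=> m19
  m19 = 0 | (0 | 0) | ·
Q's transition system — 21 states:
  n0 = c.b.a.0 | a.(d.0 | c.0) + b.0 | =a=> n1, =b=> n2, =c=> n3
  n1 = c.b.a.0 | (d.0 | c.0) | =c=> n4, =c=> n5, =d=> n6
  n2 = 0 | ·
  n3 = b.a.0 | a.(d.0 | c.0) | =a=> n4, =b=> n7
  n4 = b.a.0 | (d.0 | c.0) | =b=> n8, =c=> n9, =d=> n10
  n5 = c.b.a.0 | (d.0 | 0) | =c=> n9, =d=> n11
  n6 = c.b.a.0 | (0 | c.0) | =c=> n10, =c=> n11
  n7 = a.0 | a.(d.0 | c.0) | =a=> n12, =a=> n8
  n8 = a.0 | (d.0 | c.0) | =a=> n13, =c=> n14, =d=> n15
  n9 = b.a.0 | (d.0 | 0) | =b=> n14, =d=> n16
  n10 = b.a.0 | (0 | c.0) | =b=> n15, =c=> n16
  n11 = c.b.a.0 | (0 | 0) | =c=> n16
  n12 = 0 | a.(d.0 | c.0) | =a=> n13
  n13 = 0 | (d.0 | c.0) | =c=> n17, =d=> n18
  n14 = a.0 | (d.0 | 0) | =a=> n17, =d=> n19
  n15 = a.0 | (0 | c.0) | =a=> n18, =c=> n19
  n16 = b.a.0 | (0 | 0) | =b=> n19
  n17 = 0 | (d.0 | 0) | =d=> n20
  n18 = 0 | (0 | c.0) | =c=> n20
  n19 = a.0 | (0 | 0) | =a=> n20
  n20 = 0 | (0 | 0) | ·
Run σ = ⟨b⟩ on Q: start {n0}
  step 1 (b): {n2}
  Q completes σ.
Run σ = ⟨b⟩ on P: start {m0}
  step 1 (b): ∅ (P stuck)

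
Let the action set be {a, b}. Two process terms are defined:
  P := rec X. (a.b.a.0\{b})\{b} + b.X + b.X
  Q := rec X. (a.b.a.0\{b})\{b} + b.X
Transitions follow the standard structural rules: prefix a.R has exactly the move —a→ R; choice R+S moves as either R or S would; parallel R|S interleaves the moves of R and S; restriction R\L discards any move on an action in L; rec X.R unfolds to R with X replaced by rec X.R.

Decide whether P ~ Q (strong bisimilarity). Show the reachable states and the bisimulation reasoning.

P ~ Q

P's transition system — 2 states:
  m0 = rec X. (a.b.a.0\{b})\{b} + b.X + b.X → =a=> m1, =b=> m0
  m1 = (b.a.0\{b})\{b} → stopped
Q's transition system — 2 states:
  n0 = rec X. (a.b.a.0\{b})\{b} + b.X → =a=> n1, =b=> n0
  n1 = (b.a.0\{b})\{b} → stopped
Bisimilarity quotient blocks:
  B0 = {m0, n0}
  B1 = {m1, n1}
m0 ∈ B0, n0 ∈ B0 → same block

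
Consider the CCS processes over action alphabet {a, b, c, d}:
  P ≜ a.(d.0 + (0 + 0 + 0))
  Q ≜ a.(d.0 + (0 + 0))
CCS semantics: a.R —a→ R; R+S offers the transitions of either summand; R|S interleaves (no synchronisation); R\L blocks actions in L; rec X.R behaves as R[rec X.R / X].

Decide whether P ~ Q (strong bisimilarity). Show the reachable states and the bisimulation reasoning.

P's transition system — 3 states:
  s0 = a.(d.0 + (0 + 0 + 0)) → ··a··> s1
  s1 = d.0 + (0 + 0 + 0) → ··d··> s2
  s2 = 0 → deadlocked
Q's transition system — 3 states:
  t0 = a.(d.0 + (0 + 0)) → ··a··> t1
  t1 = d.0 + (0 + 0) → ··d··> t2
  t2 = 0 → deadlocked
Bisimilarity quotient blocks:
  B0 = {s0, t0}
  B1 = {s1, t1}
  B2 = {s2, t2}
s0 ∈ B0, t0 ∈ B0 → same block

YES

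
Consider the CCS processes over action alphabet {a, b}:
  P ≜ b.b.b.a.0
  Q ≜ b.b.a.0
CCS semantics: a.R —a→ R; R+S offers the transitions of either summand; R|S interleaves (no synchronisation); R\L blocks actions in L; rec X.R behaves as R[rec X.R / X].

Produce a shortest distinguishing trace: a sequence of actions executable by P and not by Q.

bbb

P's transition system — 5 states:
  u0 = b.b.b.a.0 ⊢ ··b··> u1
  u1 = b.b.a.0 ⊢ ··b··> u2
  u2 = b.a.0 ⊢ ··b··> u3
  u3 = a.0 ⊢ ··a··> u4
  u4 = 0 ⊢ deadlocked
Q's transition system — 4 states:
  v0 = b.b.a.0 ⊢ ··b··> v1
  v1 = b.a.0 ⊢ ··b··> v2
  v2 = a.0 ⊢ ··a··> v3
  v3 = 0 ⊢ deadlocked
Run σ = ⟨bbb⟩ on P: start {u0}
  step 1 (b): {u1}
  step 2 (b): {u2}
  step 3 (b): {u3}
  ✓ P
Run σ = ⟨bbb⟩ on Q: start {v0}
  step 1 (b): {v1}
  step 2 (b): {v2}
  step 3 (b): ∅  — Q cannot continue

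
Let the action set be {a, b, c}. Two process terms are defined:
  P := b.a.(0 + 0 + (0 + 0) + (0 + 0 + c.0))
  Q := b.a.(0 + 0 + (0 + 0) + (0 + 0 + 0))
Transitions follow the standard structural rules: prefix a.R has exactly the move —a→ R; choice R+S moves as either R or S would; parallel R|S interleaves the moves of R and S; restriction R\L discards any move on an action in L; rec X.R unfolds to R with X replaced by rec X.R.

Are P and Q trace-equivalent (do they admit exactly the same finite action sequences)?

P's transition system — 4 states:
  m0 = b.a.(0 + 0 + (0 + 0) + (0 + 0 + c.0)) :: -b-> m1
  m1 = a.(0 + 0 + (0 + 0) + (0 + 0 + c.0)) :: -a-> m2
  m2 = 0 + 0 + (0 + 0) + (0 + 0 + c.0) :: -c-> m3
  m3 = 0 :: stopped
Q's transition system — 3 states:
  n0 = b.a.(0 + 0 + (0 + 0) + (0 + 0 + 0)) :: -b-> n1
  n1 = a.(0 + 0 + (0 + 0) + (0 + 0 + 0)) :: -a-> n2
  n2 = 0 + 0 + (0 + 0) + (0 + 0 + 0) :: stopped
Run σ = ⟨bac⟩ on P: start {m0}
  after b @ step 1: {m1}
  after a @ step 2: {m2}
  after c @ step 3: {m3}
  ✓ P
Run σ = ⟨bac⟩ on Q: start {n0}
  after b @ step 1: {n1}
  after a @ step 2: {n2}
  after c @ step 3: ∅  — Q cannot continue

NO — witness ⟨bac⟩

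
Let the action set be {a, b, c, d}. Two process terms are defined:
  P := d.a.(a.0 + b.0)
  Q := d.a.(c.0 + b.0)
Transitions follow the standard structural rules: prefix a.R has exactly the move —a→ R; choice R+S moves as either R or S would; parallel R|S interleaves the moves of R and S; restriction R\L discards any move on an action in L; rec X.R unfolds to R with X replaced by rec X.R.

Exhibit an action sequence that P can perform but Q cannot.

LTS(P): 4 reachable states
  p0 = d.a.(a.0 + b.0) ⊢ ··d··> p1
  p1 = a.(a.0 + b.0) ⊢ ··a··> p2
  p2 = a.0 + b.0 ⊢ ··a··> p3, ··b··> p3
  p3 = 0 ⊢ stopped
LTS(Q): 4 reachable states
  q0 = d.a.(c.0 + b.0) ⊢ ··d··> q1
  q1 = a.(c.0 + b.0) ⊢ ··a··> q2
  q2 = c.0 + b.0 ⊢ ··b··> q3, ··c··> q3
  q3 = 0 ⊢ stopped
Run σ = ⟨daa⟩ on P: start {p0}
  [1] d ⇒ {p1}
  [2] a ⇒ {p2}
  [3] a ⇒ {p3}
  ✓ P
Run σ = ⟨daa⟩ on Q: start {q0}
  [1] d ⇒ {q1}
  [2] a ⇒ {q2}
  [3] a ⇒ ∅  — Q cannot continue

daa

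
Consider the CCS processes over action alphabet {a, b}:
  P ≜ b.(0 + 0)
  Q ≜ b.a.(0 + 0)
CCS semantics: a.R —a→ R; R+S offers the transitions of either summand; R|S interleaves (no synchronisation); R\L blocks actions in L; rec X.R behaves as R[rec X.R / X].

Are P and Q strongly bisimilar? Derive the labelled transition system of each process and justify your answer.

P's transition system — 2 states:
  p0 = b.(0 + 0) :: =b=> p1
  p1 = 0 + 0 :: stopped
Q's transition system — 3 states:
  q0 = b.a.(0 + 0) :: =b=> q1
  q1 = a.(0 + 0) :: =a=> q2
  q2 = 0 + 0 :: stopped
Coarsest stable partition (strong bisimilarity classes):
  B0 = {p0}
  B1 = {p1, q2}
  B2 = {q0}
  B3 = {q1}
p0 ∈ B0, q0 ∈ B2 → different blocks

NO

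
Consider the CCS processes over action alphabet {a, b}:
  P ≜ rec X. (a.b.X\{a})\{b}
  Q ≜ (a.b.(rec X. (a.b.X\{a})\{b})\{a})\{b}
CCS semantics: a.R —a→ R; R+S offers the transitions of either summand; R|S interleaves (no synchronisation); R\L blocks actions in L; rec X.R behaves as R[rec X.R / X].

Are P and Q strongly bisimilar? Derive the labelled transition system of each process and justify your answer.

Reachable graph of P (2 states):
  u0 = rec X. (a.b.X\{a})\{b} ⊢ —a→ u1
  u1 = (b.(rec X. (a.b.X\{a})\{b})\{a})\{b} ⊢ deadlocked
Reachable graph of Q (2 states):
  v0 = (a.b.(rec X. (a.b.X\{a})\{b})\{a})\{b} ⊢ —a→ v1
  v1 = (b.(rec X. (a.b.X\{a})\{b})\{a})\{b} ⊢ deadlocked
Bisimilarity quotient blocks:
  B0 = {u0, v0}
  B1 = {u1, v1}
u0 ∈ B0, v0 ∈ B0 → same block

YES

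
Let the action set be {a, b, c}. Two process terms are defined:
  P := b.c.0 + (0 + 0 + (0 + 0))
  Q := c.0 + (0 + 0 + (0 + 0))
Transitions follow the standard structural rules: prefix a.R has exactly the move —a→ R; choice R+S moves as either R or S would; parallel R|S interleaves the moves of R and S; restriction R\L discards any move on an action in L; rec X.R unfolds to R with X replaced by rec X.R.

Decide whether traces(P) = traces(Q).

P's transition system — 3 states:
  s0 = b.c.0 + (0 + 0 + (0 + 0)) has moves —b→ s1
  s1 = c.0 has moves —c→ s2
  s2 = 0 has moves (no moves)
Q's transition system — 2 states:
  t0 = c.0 + (0 + 0 + (0 + 0)) has moves —c→ t1
  t1 = 0 has moves (no moves)
Executing b from P (initial set {s0}):
  [1] b ⇒ {s1}
  — P admits the full trace.
Executing b from Q (initial set {t0}):
  [1] b ⇒ ∅  — Q cannot continue

traces(P) ≠ traces(Q) — witness ⟨b⟩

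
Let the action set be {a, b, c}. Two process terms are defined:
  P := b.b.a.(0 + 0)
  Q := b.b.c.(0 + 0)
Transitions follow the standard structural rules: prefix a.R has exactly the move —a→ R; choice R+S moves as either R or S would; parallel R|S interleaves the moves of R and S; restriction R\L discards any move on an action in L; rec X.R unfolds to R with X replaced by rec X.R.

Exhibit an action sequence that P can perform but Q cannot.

LTS(P): 4 reachable states
  u0 = b.b.a.(0 + 0) ⊢ --b--▸ u1
  u1 = b.a.(0 + 0) ⊢ --b--▸ u2
  u2 = a.(0 + 0) ⊢ --a--▸ u3
  u3 = 0 + 0 ⊢ ∅
LTS(Q): 4 reachable states
  v0 = b.b.c.(0 + 0) ⊢ --b--▸ v1
  v1 = b.c.(0 + 0) ⊢ --b--▸ v2
  v2 = c.(0 + 0) ⊢ --c--▸ v3
  v3 = 0 + 0 ⊢ ∅
Trace ⟨bba⟩ through P, begin at {u0}:
  after b @ step 1: {u1}
  after b @ step 2: {u2}
  after a @ step 3: {u3}
  P completes σ.
Trace ⟨bba⟩ through Q, begin at {v0}:
  after b @ step 1: {v1}
  after b @ step 2: {v2}
  after a @ step 3: ∅  — Q cannot continue

bba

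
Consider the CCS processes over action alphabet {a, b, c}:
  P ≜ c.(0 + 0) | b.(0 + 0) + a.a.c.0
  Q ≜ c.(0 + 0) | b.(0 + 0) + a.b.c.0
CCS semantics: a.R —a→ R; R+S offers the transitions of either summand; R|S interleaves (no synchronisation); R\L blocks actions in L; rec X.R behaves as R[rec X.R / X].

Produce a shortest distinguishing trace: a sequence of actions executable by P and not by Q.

aa

Reachable graph of P (7 states):
  m0 = c.(0 + 0) | b.(0 + 0) + a.a.c.0 | -a-> m1, -b-> m2, -c-> m3
  m1 = a.c.0 | -a-> m4
  m2 = c.(0 + 0) | (0 + 0) | -c-> m5
  m3 = (0 + 0) | b.(0 + 0) | -b-> m5
  m4 = c.0 | -c-> m6
  m5 = (0 + 0) | (0 + 0) | deadlocked
  m6 = 0 | deadlocked
Reachable graph of Q (7 states):
  n0 = c.(0 + 0) | b.(0 + 0) + a.b.c.0 | -a-> n1, -b-> n2, -c-> n3
  n1 = b.c.0 | -b-> n4
  n2 = c.(0 + 0) | (0 + 0) | -c-> n5
  n3 = (0 + 0) | b.(0 + 0) | -b-> n5
  n4 = c.0 | -c-> n6
  n5 = (0 + 0) | (0 + 0) | deadlocked
  n6 = 0 | deadlocked
Trace ⟨aa⟩ through P, begin at {m0}:
  after a @ step 1: {m1}
  after a @ step 2: {m4}
  — P admits the full trace.
Trace ⟨aa⟩ through Q, begin at {n0}:
  after a @ step 1: {n1}
  after a @ step 2: no successor for Q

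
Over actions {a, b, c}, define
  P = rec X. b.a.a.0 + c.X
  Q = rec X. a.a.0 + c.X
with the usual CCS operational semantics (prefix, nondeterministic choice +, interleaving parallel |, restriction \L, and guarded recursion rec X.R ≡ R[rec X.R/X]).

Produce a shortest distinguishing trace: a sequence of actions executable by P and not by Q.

b

P's transition system — 4 states:
  p0 = rec X. b.a.a.0 + c.X | ··b··> p1, ··c··> p0
  p1 = a.a.0 | ··a··> p2
  p2 = a.0 | ··a··> p3
  p3 = 0 | ·
Q's transition system — 3 states:
  q0 = rec X. a.a.0 + c.X | ··a··> q1, ··c··> q0
  q1 = a.0 | ··a··> q2
  q2 = 0 | ·
Run σ = ⟨b⟩ on P: start {p0}
  [1] b ⇒ {p1}
  — P admits the full trace.
Run σ = ⟨b⟩ on Q: start {q0}
  [1] b ⇒ ∅ (Q stuck)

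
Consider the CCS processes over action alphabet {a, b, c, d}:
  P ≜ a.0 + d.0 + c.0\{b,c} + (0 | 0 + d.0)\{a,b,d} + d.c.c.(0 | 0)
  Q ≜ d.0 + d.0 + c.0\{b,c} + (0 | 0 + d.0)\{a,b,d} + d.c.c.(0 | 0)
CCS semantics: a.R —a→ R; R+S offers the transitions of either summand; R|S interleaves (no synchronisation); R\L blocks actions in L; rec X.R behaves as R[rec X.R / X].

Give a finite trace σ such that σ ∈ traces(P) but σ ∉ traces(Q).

LTS(P): 6 reachable states
  m0 = a.0 + d.0 + c.0\{b,c} + (0 | 0 + d.0)\{a,b,d} + d.c.c.(0 | 0) :: ··a··> m1, ··c··> m2, ··d··> m1, ··d··> m3
  m1 = 0 :: (no moves)
  m2 = 0\{b,c} :: (no moves)
  m3 = c.c.(0 | 0) :: ··c··> m4
  m4 = c.(0 | 0) :: ··c··> m5
  m5 = 0 | 0 :: (no moves)
LTS(Q): 6 reachable states
  n0 = d.0 + d.0 + c.0\{b,c} + (0 | 0 + d.0)\{a,b,d} + d.c.c.(0 | 0) :: ··c··> n1, ··d··> n2, ··d··> n3
  n1 = 0\{b,c} :: (no moves)
  n2 = 0 :: (no moves)
  n3 = c.c.(0 | 0) :: ··c··> n4
  n4 = c.(0 | 0) :: ··c··> n5
  n5 = 0 | 0 :: (no moves)
Trace ⟨a⟩ through P, begin at {m0}:
  [1] a ⇒ {m1}
  ✓ P
Trace ⟨a⟩ through Q, begin at {n0}:
  [1] a ⇒ no successor for Q

a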